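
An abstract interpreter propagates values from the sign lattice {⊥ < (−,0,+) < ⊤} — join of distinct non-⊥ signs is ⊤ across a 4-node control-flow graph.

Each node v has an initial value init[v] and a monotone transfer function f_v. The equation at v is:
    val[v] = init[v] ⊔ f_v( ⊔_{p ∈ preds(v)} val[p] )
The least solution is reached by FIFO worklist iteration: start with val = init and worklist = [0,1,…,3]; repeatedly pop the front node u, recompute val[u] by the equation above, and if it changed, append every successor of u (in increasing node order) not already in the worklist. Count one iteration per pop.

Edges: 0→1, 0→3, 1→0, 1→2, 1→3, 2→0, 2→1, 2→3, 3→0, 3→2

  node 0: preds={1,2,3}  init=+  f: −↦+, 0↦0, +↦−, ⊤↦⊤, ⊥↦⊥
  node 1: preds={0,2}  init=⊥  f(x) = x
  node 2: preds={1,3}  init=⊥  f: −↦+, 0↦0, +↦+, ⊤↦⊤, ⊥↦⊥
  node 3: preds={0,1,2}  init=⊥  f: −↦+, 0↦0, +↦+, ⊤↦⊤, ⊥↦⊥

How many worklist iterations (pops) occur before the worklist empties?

Trace (11 dequeues):
  [1] u=0 | in ⊥ | out + | ==
  [2] u=1 | in + | out + | prev ⊥ | push {0}
  [3] u=2 | in + | out + | prev ⊥ | push {1}
  [4] u=3 | in + | out + | prev ⊥ | push {2}
  [5] u=0 | in + | out ⊤ | prev + | push {3}
  [6] u=1 | in ⊤ | out ⊤ | prev + | push {0}
  [7] u=2 | in ⊤ | out ⊤ | prev + | push {1}
  [8] u=3 | in ⊤ | out ⊤ | prev + | push {2}
  [9] u=0 | in ⊤ | out ⊤ | ==
  [10] u=1 | in ⊤ | out ⊤ | ==
  [11] u=2 | in ⊤ | out ⊤ | ==

Converged values:
  [0] ⊤
  [1] ⊤
  [2] ⊤
  [3] ⊤

11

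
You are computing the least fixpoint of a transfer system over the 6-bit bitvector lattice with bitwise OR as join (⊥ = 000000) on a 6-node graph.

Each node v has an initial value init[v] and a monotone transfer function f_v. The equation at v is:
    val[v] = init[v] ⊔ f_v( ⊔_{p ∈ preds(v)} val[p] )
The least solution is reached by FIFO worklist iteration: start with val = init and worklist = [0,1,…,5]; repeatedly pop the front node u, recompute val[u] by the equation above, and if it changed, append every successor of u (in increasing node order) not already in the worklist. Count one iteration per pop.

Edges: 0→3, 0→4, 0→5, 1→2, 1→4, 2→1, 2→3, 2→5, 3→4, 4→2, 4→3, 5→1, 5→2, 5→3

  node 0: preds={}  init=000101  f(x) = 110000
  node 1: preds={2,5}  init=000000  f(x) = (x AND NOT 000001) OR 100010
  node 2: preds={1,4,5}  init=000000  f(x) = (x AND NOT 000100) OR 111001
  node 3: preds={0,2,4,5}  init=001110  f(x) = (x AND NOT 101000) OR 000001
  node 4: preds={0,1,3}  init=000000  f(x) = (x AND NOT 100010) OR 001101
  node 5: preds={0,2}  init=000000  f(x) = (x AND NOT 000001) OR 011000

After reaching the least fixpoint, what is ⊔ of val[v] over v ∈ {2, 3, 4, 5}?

111111

Trace (10 dequeues):
  [1] u=0 | in 000000 | out 110101 | prev 000101 | push {}
  [2] u=1 | in 000000 | out 100010 | prev 000000 | push {}
  [3] u=2 | in 100010 | out 111011 | prev 000000 | push {1}
  [4] u=3 | in 111111 | out 011111 | prev 001110 | push {}
  [5] u=4 | in 111111 | out 011101 | prev 000000 | push {2,3}
  [6] u=5 | in 111111 | out 111110 | prev 000000 | push {}
  [7] u=1 | in 111111 | out 111110 | prev 100010 | push {4}
  [8] u=2 | in 111111 | out 111011 | ==
  [9] u=3 | in 111111 | out 011111 | ==
  [10] u=4 | in 111111 | out 011101 | ==

Converged values:
  [0] 110101
  [1] 111110
  [2] 111011
  [3] 011111
  [4] 011101
  [5] 111110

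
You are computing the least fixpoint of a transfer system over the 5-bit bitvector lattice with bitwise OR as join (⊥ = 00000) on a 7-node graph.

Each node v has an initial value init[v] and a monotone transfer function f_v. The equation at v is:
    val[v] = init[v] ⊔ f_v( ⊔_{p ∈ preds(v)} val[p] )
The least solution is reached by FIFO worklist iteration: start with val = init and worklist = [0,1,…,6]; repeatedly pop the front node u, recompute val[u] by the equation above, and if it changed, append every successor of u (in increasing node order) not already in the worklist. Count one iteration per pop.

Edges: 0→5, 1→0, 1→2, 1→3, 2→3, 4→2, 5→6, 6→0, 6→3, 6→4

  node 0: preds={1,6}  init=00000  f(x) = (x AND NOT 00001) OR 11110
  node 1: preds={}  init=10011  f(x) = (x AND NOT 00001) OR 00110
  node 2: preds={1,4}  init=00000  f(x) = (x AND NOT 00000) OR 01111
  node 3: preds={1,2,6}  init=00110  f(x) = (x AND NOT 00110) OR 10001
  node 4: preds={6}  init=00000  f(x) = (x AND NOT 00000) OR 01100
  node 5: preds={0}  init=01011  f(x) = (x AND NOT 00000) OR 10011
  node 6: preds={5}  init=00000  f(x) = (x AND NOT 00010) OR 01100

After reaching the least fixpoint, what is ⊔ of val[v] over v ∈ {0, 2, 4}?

Worklist (12 pops):
  #1 pop 0: in=10011 → 11110 (was 00000); enqueue []
  #2 pop 1: in=00000 → 10111 (was 10011); enqueue [0]
  #3 pop 2: in=10111 → 11111 (was 00000); enqueue []
  #4 pop 3: in=11111 → 11111 (was 00110); enqueue []
  #5 pop 4: in=00000 → 01100 (was 00000); enqueue [2]
  #6 pop 5: in=11110 → 11111 (was 01011); enqueue []
  #7 pop 6: in=11111 → 11101 (was 00000); enqueue [3,4]
  #8 pop 0: in=11111 → 11110 (no change)
  #9 pop 2: in=11111 → 11111 (no change)
  #10 pop 3: in=11111 → 11111 (no change)
  #11 pop 4: in=11101 → 11101 (was 01100); enqueue [2]
  #12 pop 2: in=11111 → 11111 (no change)

Fixpoint:
  val[0] = 11110
  val[1] = 10111
  val[2] = 11111
  val[3] = 11111
  val[4] = 11101
  val[5] = 11111
  val[6] = 11101

11111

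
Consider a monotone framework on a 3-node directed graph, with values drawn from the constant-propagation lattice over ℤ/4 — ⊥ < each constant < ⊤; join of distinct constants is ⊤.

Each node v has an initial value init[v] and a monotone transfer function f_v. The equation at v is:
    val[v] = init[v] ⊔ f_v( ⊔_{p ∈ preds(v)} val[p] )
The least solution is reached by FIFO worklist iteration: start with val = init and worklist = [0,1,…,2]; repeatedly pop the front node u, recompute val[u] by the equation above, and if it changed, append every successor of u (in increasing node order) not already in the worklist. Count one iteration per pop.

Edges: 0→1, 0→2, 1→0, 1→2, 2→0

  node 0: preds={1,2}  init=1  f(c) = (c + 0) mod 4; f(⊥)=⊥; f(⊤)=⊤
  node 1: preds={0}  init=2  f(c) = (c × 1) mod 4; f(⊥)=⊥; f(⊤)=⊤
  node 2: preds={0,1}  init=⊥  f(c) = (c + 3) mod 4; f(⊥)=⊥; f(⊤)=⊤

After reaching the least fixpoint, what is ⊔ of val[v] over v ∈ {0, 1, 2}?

⊤

Worklist (4 pops):
  #1 pop 0: in=2 → ⊤ (was 1); enqueue []
  #2 pop 1: in=⊤ → ⊤ (was 2); enqueue [0]
  #3 pop 2: in=⊤ → ⊤ (was ⊥); enqueue []
  #4 pop 0: in=⊤ → ⊤ (no change)

Fixpoint:
  val[0] = ⊤
  val[1] = ⊤
  val[2] = ⊤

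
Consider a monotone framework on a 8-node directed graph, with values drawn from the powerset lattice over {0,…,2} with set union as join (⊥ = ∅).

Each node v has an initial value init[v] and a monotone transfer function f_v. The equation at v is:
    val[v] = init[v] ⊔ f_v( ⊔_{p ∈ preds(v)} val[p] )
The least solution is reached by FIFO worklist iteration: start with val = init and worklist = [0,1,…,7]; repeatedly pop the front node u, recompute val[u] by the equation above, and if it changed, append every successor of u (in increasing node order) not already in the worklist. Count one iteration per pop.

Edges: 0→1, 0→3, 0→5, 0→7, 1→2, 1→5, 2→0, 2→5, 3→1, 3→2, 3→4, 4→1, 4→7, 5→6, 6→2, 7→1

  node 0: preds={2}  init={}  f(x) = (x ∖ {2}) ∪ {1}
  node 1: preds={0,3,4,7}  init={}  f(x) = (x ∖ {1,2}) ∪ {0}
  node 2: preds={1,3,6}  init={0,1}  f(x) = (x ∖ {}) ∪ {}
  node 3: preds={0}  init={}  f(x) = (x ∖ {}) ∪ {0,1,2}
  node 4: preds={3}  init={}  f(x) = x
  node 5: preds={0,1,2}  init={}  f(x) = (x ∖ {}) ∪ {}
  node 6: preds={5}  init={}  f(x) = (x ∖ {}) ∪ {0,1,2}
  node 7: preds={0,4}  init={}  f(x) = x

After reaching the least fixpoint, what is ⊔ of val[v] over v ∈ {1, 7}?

Iteration log — 13 steps:
  step 1. node 0  ⊔preds={0,1}  new={0,1}  old={}  +wl: 
  step 2. node 1  ⊔preds={0,1}  new={0}  old={}  +wl: 
  step 3. node 2  ⊔preds={0}  new={0,1}  stable
  step 4. node 3  ⊔preds={0,1}  new={0,1,2}  old={}  +wl: 1,2
  step 5. node 4  ⊔preds={0,1,2}  new={0,1,2}  old={}  +wl: 
  step 6. node 5  ⊔preds={0,1}  new={0,1}  old={}  +wl: 
  step 7. node 6  ⊔preds={0,1}  new={0,1,2}  old={}  +wl: 
  step 8. node 7  ⊔preds={0,1,2}  new={0,1,2}  old={}  +wl: 
  step 9. node 1  ⊔preds={0,1,2}  new={0}  stable
  step 10. node 2  ⊔preds={0,1,2}  new={0,1,2}  old={0,1}  +wl: 0,5
  step 11. node 0  ⊔preds={0,1,2}  new={0,1}  stable
  step 12. node 5  ⊔preds={0,1,2}  new={0,1,2}  old={0,1}  +wl: 6
  step 13. node 6  ⊔preds={0,1,2}  new={0,1,2}  stable

Least fixpoint reached:
  node 0: {0,1}
  node 1: {0}
  node 2: {0,1,2}
  node 3: {0,1,2}
  node 4: {0,1,2}
  node 5: {0,1,2}
  node 6: {0,1,2}
  node 7: {0,1,2}

{0,1,2}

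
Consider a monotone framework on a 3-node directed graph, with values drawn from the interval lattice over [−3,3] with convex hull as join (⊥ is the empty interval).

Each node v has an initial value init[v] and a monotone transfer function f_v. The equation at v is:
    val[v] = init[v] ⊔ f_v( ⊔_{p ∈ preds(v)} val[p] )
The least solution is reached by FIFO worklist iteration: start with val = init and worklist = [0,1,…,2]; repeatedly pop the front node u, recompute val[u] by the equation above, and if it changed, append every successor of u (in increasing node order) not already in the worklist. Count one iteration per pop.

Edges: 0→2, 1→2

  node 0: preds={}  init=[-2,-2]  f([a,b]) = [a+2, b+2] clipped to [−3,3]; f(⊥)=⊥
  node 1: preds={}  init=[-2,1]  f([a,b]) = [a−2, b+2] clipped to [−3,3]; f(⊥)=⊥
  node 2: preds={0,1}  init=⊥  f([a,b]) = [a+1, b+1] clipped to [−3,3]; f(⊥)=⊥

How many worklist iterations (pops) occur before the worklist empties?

3

Worklist (3 pops):
  #1 pop 0: in=⊥ → [-2,-2] (no change)
  #2 pop 1: in=⊥ → [-2,1] (no change)
  #3 pop 2: in=[-2,1] → [-1,2] (was ⊥); enqueue []

Fixpoint:
  val[0] = [-2,-2]
  val[1] = [-2,1]
  val[2] = [-1,2]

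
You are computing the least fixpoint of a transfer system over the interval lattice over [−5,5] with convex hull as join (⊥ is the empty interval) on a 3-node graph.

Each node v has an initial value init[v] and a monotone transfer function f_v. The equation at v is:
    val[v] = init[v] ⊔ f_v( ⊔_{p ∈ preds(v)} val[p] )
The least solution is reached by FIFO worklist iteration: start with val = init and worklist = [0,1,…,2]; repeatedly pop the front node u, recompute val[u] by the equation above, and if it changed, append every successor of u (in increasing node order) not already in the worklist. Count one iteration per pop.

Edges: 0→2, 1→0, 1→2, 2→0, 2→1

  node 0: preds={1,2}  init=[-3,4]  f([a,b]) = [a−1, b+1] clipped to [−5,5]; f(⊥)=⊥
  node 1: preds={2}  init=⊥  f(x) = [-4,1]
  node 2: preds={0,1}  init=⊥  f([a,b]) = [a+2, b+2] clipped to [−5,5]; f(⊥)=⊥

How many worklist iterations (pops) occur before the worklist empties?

8

Trace (8 dequeues):
  [1] u=0 | in ⊥ | out [-3,4] | ==
  [2] u=1 | in ⊥ | out [-4,1] | prev ⊥ | push {0}
  [3] u=2 | in [-4,4] | out [-2,5] | prev ⊥ | push {1}
  [4] u=0 | in [-4,5] | out [-5,5] | prev [-3,4] | push {2}
  [5] u=1 | in [-2,5] | out [-4,1] | ==
  [6] u=2 | in [-5,5] | out [-3,5] | prev [-2,5] | push {0,1}
  [7] u=0 | in [-4,5] | out [-5,5] | ==
  [8] u=1 | in [-3,5] | out [-4,1] | ==

Converged values:
  [0] [-5,5]
  [1] [-4,1]
  [2] [-3,5]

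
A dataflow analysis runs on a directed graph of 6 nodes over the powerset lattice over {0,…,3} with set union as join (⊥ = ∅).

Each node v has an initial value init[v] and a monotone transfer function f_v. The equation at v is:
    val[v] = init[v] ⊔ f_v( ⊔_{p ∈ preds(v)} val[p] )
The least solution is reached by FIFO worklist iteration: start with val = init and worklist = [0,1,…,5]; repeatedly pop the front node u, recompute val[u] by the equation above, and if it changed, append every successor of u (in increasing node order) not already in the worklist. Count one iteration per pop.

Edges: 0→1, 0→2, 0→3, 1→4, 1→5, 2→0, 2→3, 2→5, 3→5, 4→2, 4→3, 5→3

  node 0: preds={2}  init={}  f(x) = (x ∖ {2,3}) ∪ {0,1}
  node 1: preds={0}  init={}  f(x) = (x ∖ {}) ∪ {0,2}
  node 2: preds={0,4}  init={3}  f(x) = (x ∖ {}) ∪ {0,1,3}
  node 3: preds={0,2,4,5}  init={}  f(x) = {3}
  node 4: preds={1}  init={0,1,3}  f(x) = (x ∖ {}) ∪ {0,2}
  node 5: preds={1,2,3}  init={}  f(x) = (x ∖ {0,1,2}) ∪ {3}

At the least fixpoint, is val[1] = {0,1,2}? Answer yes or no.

yes

Worklist (11 pops):
  #1 pop 0: in={3} → {0,1} (was {}); enqueue []
  #2 pop 1: in={0,1} → {0,1,2} (was {}); enqueue []
  #3 pop 2: in={0,1,3} → {0,1,3} (was {3}); enqueue [0]
  #4 pop 3: in={0,1,3} → {3} (was {}); enqueue []
  #5 pop 4: in={0,1,2} → {0,1,2,3} (was {0,1,3}); enqueue [2,3]
  #6 pop 5: in={0,1,2,3} → {3} (was {}); enqueue []
  #7 pop 0: in={0,1,3} → {0,1} (no change)
  #8 pop 2: in={0,1,2,3} → {0,1,2,3} (was {0,1,3}); enqueue [0,5]
  #9 pop 3: in={0,1,2,3} → {3} (no change)
  #10 pop 0: in={0,1,2,3} → {0,1} (no change)
  #11 pop 5: in={0,1,2,3} → {3} (no change)

Fixpoint:
  val[0] = {0,1}
  val[1] = {0,1,2}
  val[2] = {0,1,2,3}
  val[3] = {3}
  val[4] = {0,1,2,3}
  val[5] = {3}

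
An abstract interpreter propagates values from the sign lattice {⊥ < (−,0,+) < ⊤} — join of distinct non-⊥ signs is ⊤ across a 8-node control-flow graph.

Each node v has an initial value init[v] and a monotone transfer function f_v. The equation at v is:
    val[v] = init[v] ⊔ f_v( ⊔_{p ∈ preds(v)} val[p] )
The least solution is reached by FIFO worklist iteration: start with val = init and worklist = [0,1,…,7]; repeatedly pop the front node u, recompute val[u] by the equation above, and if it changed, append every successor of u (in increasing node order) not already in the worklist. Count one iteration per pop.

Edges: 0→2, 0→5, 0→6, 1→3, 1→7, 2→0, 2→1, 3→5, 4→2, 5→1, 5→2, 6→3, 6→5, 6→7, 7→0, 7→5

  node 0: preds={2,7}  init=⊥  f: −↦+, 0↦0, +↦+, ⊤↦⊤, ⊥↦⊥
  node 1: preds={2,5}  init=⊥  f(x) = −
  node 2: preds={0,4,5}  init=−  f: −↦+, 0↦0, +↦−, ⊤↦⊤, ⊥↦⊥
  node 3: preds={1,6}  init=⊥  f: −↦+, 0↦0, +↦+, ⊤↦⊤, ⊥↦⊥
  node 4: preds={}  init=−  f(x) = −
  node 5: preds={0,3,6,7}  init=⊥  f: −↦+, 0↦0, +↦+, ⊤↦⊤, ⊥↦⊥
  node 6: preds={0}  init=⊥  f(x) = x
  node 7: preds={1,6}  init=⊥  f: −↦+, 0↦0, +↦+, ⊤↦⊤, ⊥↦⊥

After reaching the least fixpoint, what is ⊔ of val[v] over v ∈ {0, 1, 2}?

Worklist (19 pops):
  #1 pop 0: in=− → + (was ⊥); enqueue []
  #2 pop 1: in=− → − (was ⊥); enqueue []
  #3 pop 2: in=⊤ → ⊤ (was −); enqueue [0,1]
  #4 pop 3: in=− → + (was ⊥); enqueue []
  #5 pop 4: in=⊥ → − (no change)
  #6 pop 5: in=+ → + (was ⊥); enqueue [2]
  #7 pop 6: in=+ → + (was ⊥); enqueue [3,5]
  #8 pop 7: in=⊤ → ⊤ (was ⊥); enqueue []
  #9 pop 0: in=⊤ → ⊤ (was +); enqueue [6]
  #10 pop 1: in=⊤ → − (no change)
  #11 pop 2: in=⊤ → ⊤ (no change)
  #12 pop 3: in=⊤ → ⊤ (was +); enqueue []
  #13 pop 5: in=⊤ → ⊤ (was +); enqueue [1,2]
  #14 pop 6: in=⊤ → ⊤ (was +); enqueue [3,5,7]
  #15 pop 1: in=⊤ → − (no change)
  #16 pop 2: in=⊤ → ⊤ (no change)
  #17 pop 3: in=⊤ → ⊤ (no change)
  #18 pop 5: in=⊤ → ⊤ (no change)
  #19 pop 7: in=⊤ → ⊤ (no change)

Fixpoint:
  val[0] = ⊤
  val[1] = −
  val[2] = ⊤
  val[3] = ⊤
  val[4] = −
  val[5] = ⊤
  val[6] = ⊤
  val[7] = ⊤

⊤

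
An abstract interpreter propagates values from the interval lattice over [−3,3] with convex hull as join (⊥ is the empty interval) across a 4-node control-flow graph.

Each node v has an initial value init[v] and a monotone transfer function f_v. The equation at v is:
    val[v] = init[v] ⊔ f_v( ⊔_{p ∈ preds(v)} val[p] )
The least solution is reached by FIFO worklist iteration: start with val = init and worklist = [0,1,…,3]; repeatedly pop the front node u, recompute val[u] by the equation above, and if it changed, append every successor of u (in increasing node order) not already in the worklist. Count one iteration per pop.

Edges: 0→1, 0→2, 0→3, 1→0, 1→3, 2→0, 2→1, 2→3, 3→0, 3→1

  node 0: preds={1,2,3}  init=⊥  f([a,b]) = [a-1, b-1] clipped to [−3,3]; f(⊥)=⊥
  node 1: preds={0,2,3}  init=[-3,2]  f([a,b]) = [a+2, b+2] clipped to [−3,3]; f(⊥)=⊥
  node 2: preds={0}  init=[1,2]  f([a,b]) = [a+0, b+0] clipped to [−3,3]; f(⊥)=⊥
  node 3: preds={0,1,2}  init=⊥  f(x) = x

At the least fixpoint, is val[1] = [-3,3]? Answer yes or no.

Worklist (8 pops):
  #1 pop 0: in=[-3,2] → [-3,1] (was ⊥); enqueue []
  #2 pop 1: in=[-3,2] → [-3,3] (was [-3,2]); enqueue [0]
  #3 pop 2: in=[-3,1] → [-3,2] (was [1,2]); enqueue [1]
  #4 pop 3: in=[-3,3] → [-3,3] (was ⊥); enqueue []
  #5 pop 0: in=[-3,3] → [-3,2] (was [-3,1]); enqueue [2,3]
  #6 pop 1: in=[-3,3] → [-3,3] (no change)
  #7 pop 2: in=[-3,2] → [-3,2] (no change)
  #8 pop 3: in=[-3,3] → [-3,3] (no change)

Fixpoint:
  val[0] = [-3,2]
  val[1] = [-3,3]
  val[2] = [-3,2]
  val[3] = [-3,3]

yes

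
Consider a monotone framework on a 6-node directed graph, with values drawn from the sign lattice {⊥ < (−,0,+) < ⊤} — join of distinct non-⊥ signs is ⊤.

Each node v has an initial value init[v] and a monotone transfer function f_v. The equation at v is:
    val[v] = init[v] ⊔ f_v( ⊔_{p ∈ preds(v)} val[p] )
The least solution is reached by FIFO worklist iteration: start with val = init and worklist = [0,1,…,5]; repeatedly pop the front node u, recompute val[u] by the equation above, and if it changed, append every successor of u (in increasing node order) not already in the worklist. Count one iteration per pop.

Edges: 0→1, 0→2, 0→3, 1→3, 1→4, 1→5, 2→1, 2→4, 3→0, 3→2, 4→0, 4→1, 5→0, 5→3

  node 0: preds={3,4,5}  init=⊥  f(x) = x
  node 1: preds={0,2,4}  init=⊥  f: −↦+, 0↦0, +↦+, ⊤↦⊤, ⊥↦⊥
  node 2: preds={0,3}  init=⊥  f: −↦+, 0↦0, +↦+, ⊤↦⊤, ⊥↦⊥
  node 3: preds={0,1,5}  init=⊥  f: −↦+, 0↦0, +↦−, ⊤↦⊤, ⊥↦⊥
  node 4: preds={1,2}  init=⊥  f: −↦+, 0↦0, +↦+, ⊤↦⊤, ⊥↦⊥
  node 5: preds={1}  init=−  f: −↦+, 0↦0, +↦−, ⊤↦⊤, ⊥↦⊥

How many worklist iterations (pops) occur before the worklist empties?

15

Worklist (15 pops):
  #1 pop 0: in=− → − (was ⊥); enqueue []
  #2 pop 1: in=− → + (was ⊥); enqueue []
  #3 pop 2: in=− → + (was ⊥); enqueue [1]
  #4 pop 3: in=⊤ → ⊤ (was ⊥); enqueue [0,2]
  #5 pop 4: in=+ → + (was ⊥); enqueue []
  #6 pop 5: in=+ → − (no change)
  #7 pop 1: in=⊤ → ⊤ (was +); enqueue [3,4,5]
  #8 pop 0: in=⊤ → ⊤ (was −); enqueue [1]
  #9 pop 2: in=⊤ → ⊤ (was +); enqueue []
  #10 pop 3: in=⊤ → ⊤ (no change)
  #11 pop 4: in=⊤ → ⊤ (was +); enqueue [0]
  #12 pop 5: in=⊤ → ⊤ (was −); enqueue [3]
  #13 pop 1: in=⊤ → ⊤ (no change)
  #14 pop 0: in=⊤ → ⊤ (no change)
  #15 pop 3: in=⊤ → ⊤ (no change)

Fixpoint:
  val[0] = ⊤
  val[1] = ⊤
  val[2] = ⊤
  val[3] = ⊤
  val[4] = ⊤
  val[5] = ⊤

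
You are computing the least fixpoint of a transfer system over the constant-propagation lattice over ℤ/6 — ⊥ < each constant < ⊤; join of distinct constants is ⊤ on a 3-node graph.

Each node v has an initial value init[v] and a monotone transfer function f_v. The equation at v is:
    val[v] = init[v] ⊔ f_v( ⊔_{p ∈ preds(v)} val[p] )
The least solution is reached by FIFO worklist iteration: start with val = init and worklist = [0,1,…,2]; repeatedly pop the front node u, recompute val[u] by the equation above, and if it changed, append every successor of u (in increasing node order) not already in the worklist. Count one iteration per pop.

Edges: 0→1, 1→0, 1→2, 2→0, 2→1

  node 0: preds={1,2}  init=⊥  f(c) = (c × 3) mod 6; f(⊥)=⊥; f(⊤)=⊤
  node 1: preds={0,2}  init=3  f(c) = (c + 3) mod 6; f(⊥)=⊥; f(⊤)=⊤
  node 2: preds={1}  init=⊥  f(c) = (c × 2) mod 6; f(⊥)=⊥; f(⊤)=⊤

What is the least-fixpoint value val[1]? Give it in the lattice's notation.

Iteration log — 5 steps:
  step 1. node 0  ⊔preds=3  new=3  old=⊥  +wl: 
  step 2. node 1  ⊔preds=3  new=⊤  old=3  +wl: 0
  step 3. node 2  ⊔preds=⊤  new=⊤  old=⊥  +wl: 1
  step 4. node 0  ⊔preds=⊤  new=⊤  old=3  +wl: 
  step 5. node 1  ⊔preds=⊤  new=⊤  stable

Least fixpoint reached:
  node 0: ⊤
  node 1: ⊤
  node 2: ⊤

⊤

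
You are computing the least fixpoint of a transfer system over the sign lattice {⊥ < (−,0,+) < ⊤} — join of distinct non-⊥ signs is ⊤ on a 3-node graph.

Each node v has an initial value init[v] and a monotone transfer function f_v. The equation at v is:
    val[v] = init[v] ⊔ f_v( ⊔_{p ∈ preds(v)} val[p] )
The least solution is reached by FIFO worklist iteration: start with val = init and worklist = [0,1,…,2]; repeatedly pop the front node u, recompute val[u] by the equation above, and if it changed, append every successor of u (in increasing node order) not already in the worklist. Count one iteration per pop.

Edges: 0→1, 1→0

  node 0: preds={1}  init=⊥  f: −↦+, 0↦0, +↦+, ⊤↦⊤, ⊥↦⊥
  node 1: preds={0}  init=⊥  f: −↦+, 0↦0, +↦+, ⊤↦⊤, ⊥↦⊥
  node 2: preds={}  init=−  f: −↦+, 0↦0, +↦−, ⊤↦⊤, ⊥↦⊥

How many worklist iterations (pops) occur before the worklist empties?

3

Iteration log — 3 steps:
  step 1. node 0  ⊔preds=⊥  new=⊥  stable
  step 2. node 1  ⊔preds=⊥  new=⊥  stable
  step 3. node 2  ⊔preds=⊥  new=−  stable

Least fixpoint reached:
  node 0: ⊥
  node 1: ⊥
  node 2: −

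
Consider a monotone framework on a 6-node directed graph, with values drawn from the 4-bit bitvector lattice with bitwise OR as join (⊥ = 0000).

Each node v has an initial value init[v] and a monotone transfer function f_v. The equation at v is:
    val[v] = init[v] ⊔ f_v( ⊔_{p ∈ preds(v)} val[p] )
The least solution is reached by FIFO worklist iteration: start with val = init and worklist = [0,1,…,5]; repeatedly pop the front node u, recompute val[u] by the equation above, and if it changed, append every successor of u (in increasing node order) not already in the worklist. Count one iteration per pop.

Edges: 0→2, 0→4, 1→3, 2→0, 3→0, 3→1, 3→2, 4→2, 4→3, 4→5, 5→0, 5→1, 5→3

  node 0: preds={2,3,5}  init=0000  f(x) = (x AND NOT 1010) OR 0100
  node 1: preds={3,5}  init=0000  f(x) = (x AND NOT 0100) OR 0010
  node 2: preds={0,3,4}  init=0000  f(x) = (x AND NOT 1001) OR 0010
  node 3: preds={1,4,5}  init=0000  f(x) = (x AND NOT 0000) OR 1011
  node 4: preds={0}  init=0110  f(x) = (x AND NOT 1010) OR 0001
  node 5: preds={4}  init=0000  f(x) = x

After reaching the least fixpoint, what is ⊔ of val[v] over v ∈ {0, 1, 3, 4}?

1111

Iteration log — 11 steps:
  step 1. node 0  ⊔preds=0000  new=0100  old=0000  +wl: 
  step 2. node 1  ⊔preds=0000  new=0010  old=0000  +wl: 
  step 3. node 2  ⊔preds=0110  new=0110  old=0000  +wl: 0
  step 4. node 3  ⊔preds=0110  new=1111  old=0000  +wl: 1,2
  step 5. node 4  ⊔preds=0100  new=0111  old=0110  +wl: 3
  step 6. node 5  ⊔preds=0111  new=0111  old=0000  +wl: 
  step 7. node 0  ⊔preds=1111  new=0101  old=0100  +wl: 4
  step 8. node 1  ⊔preds=1111  new=1011  old=0010  +wl: 
  step 9. node 2  ⊔preds=1111  new=0110  stable
  step 10. node 3  ⊔preds=1111  new=1111  stable
  step 11. node 4  ⊔preds=0101  new=0111  stable

Least fixpoint reached:
  node 0: 0101
  node 1: 1011
  node 2: 0110
  node 3: 1111
  node 4: 0111
  node 5: 0111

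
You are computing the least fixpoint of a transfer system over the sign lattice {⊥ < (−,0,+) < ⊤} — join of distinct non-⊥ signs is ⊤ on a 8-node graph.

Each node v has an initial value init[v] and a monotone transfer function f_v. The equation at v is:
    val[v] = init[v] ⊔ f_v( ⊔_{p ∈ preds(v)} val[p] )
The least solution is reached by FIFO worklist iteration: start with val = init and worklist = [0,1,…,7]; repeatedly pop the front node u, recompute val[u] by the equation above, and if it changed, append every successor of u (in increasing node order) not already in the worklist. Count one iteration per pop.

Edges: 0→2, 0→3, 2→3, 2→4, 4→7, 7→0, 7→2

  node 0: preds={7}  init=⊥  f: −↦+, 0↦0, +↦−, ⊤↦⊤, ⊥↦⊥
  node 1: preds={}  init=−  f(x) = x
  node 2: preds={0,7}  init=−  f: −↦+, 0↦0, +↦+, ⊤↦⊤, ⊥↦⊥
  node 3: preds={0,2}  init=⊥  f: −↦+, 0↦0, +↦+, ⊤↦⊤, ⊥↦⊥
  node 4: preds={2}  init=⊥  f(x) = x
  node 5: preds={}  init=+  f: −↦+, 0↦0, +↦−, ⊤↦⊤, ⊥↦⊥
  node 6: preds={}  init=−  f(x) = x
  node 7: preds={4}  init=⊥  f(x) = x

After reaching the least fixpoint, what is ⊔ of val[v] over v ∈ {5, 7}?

Trace (16 dequeues):
  [1] u=0 | in ⊥ | out ⊥ | ==
  [2] u=1 | in ⊥ | out − | ==
  [3] u=2 | in ⊥ | out − | ==
  [4] u=3 | in − | out + | prev ⊥ | push {}
  [5] u=4 | in − | out − | prev ⊥ | push {}
  [6] u=5 | in ⊥ | out + | ==
  [7] u=6 | in ⊥ | out − | ==
  [8] u=7 | in − | out − | prev ⊥ | push {0,2}
  [9] u=0 | in − | out + | prev ⊥ | push {3}
  [10] u=2 | in ⊤ | out ⊤ | prev − | push {4}
  [11] u=3 | in ⊤ | out ⊤ | prev + | push {}
  [12] u=4 | in ⊤ | out ⊤ | prev − | push {7}
  [13] u=7 | in ⊤ | out ⊤ | prev − | push {0,2}
  [14] u=0 | in ⊤ | out ⊤ | prev + | push {3}
  [15] u=2 | in ⊤ | out ⊤ | ==
  [16] u=3 | in ⊤ | out ⊤ | ==

Converged values:
  [0] ⊤
  [1] −
  [2] ⊤
  [3] ⊤
  [4] ⊤
  [5] +
  [6] −
  [7] ⊤

⊤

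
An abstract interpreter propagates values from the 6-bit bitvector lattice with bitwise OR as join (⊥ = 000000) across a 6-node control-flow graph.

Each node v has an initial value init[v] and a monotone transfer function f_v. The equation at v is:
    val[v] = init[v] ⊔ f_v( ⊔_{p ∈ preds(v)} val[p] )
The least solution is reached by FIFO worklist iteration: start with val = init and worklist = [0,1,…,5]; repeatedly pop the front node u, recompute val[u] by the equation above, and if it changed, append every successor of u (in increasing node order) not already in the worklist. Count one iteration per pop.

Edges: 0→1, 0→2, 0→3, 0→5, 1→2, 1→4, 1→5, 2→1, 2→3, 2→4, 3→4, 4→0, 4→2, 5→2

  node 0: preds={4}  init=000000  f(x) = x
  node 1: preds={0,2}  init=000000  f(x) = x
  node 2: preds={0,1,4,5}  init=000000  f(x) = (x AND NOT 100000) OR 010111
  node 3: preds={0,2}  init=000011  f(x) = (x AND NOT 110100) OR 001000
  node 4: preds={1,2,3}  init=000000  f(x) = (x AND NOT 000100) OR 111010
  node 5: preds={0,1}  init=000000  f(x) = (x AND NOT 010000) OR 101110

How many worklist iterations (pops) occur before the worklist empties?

16

Iteration log — 16 steps:
  step 1. node 0  ⊔preds=000000  new=000000  stable
  step 2. node 1  ⊔preds=000000  new=000000  stable
  step 3. node 2  ⊔preds=000000  new=010111  old=000000  +wl: 1
  step 4. node 3  ⊔preds=010111  new=001011  old=000011  +wl: 
  step 5. node 4  ⊔preds=011111  new=111011  old=000000  +wl: 0,2
  step 6. node 5  ⊔preds=000000  new=101110  old=000000  +wl: 
  step 7. node 1  ⊔preds=010111  new=010111  old=000000  +wl: 4,5
  step 8. node 0  ⊔preds=111011  new=111011  old=000000  +wl: 1,3
  step 9. node 2  ⊔preds=111111  new=011111  old=010111  +wl: 
  step 10. node 4  ⊔preds=011111  new=111011  stable
  step 11. node 5  ⊔preds=111111  new=101111  old=101110  +wl: 2
  step 12. node 1  ⊔preds=111111  new=111111  old=010111  +wl: 4,5
  step 13. node 3  ⊔preds=111111  new=001011  stable
  step 14. node 2  ⊔preds=111111  new=011111  stable
  step 15. node 4  ⊔preds=111111  new=111011  stable
  step 16. node 5  ⊔preds=111111  new=101111  stable

Least fixpoint reached:
  node 0: 111011
  node 1: 111111
  node 2: 011111
  node 3: 001011
  node 4: 111011
  node 5: 101111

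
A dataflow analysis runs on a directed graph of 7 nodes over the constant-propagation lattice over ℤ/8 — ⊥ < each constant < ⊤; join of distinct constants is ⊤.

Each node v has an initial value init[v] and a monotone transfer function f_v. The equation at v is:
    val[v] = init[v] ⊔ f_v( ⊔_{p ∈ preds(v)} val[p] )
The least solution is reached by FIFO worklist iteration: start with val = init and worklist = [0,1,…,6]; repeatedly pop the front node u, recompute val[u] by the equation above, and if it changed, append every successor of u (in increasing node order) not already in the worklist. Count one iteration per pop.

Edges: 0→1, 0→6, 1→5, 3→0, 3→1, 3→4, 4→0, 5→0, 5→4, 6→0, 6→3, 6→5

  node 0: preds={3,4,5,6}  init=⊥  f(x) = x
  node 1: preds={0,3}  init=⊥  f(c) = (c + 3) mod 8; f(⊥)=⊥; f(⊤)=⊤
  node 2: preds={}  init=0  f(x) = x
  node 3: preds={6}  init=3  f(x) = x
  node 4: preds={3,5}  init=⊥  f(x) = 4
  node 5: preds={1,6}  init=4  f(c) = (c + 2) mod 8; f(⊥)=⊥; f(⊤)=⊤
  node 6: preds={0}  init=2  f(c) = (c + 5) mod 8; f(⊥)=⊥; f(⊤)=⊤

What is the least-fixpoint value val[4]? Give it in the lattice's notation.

4

Worklist (12 pops):
  #1 pop 0: in=⊤ → ⊤ (was ⊥); enqueue []
  #2 pop 1: in=⊤ → ⊤ (was ⊥); enqueue []
  #3 pop 2: in=⊥ → 0 (no change)
  #4 pop 3: in=2 → ⊤ (was 3); enqueue [0,1]
  #5 pop 4: in=⊤ → 4 (was ⊥); enqueue []
  #6 pop 5: in=⊤ → ⊤ (was 4); enqueue [4]
  #7 pop 6: in=⊤ → ⊤ (was 2); enqueue [3,5]
  #8 pop 0: in=⊤ → ⊤ (no change)
  #9 pop 1: in=⊤ → ⊤ (no change)
  #10 pop 4: in=⊤ → 4 (no change)
  #11 pop 3: in=⊤ → ⊤ (no change)
  #12 pop 5: in=⊤ → ⊤ (no change)

Fixpoint:
  val[0] = ⊤
  val[1] = ⊤
  val[2] = 0
  val[3] = ⊤
  val[4] = 4
  val[5] = ⊤
  val[6] = ⊤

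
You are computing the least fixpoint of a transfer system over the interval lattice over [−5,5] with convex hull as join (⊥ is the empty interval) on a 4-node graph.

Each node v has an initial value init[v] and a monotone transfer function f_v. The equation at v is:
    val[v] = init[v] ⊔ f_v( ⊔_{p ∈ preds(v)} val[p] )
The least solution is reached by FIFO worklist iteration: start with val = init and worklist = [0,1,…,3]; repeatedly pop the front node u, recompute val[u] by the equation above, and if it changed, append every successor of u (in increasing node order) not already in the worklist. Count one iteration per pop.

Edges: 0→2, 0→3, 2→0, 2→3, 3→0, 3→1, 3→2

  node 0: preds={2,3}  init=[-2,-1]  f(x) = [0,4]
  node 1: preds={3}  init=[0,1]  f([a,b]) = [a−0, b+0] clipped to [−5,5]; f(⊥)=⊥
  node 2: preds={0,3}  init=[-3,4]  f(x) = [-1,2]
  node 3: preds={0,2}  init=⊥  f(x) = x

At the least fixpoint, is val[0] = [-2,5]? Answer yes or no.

Worklist (7 pops):
  #1 pop 0: in=[-3,4] → [-2,4] (was [-2,-1]); enqueue []
  #2 pop 1: in=⊥ → [0,1] (no change)
  #3 pop 2: in=[-2,4] → [-3,4] (no change)
  #4 pop 3: in=[-3,4] → [-3,4] (was ⊥); enqueue [0,1,2]
  #5 pop 0: in=[-3,4] → [-2,4] (no change)
  #6 pop 1: in=[-3,4] → [-3,4] (was [0,1]); enqueue []
  #7 pop 2: in=[-3,4] → [-3,4] (no change)

Fixpoint:
  val[0] = [-2,4]
  val[1] = [-3,4]
  val[2] = [-3,4]
  val[3] = [-3,4]

no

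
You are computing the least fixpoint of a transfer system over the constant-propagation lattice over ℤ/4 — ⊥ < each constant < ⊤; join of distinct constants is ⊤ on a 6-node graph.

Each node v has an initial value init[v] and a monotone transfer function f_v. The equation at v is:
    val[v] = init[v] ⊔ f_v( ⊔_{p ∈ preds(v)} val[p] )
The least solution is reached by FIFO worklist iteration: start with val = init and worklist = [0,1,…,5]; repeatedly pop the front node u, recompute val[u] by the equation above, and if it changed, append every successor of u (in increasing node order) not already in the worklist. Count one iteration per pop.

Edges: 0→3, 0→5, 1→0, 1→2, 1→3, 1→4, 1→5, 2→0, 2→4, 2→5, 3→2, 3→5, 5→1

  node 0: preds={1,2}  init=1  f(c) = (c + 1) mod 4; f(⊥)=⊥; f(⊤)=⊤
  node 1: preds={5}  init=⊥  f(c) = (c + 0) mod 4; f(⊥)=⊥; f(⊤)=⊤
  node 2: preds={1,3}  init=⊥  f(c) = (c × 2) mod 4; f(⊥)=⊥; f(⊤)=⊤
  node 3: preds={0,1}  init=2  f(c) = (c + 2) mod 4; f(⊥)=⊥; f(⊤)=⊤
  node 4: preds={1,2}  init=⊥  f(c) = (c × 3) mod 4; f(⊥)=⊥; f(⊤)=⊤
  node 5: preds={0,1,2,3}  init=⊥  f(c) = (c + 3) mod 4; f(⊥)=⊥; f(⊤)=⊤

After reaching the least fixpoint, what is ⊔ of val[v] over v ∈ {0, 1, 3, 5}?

⊤

Trace (14 dequeues):
  [1] u=0 | in ⊥ | out 1 | ==
  [2] u=1 | in ⊥ | out ⊥ | ==
  [3] u=2 | in 2 | out 0 | prev ⊥ | push {0}
  [4] u=3 | in 1 | out ⊤ | prev 2 | push {2}
  [5] u=4 | in 0 | out 0 | prev ⊥ | push {}
  [6] u=5 | in ⊤ | out ⊤ | prev ⊥ | push {1}
  [7] u=0 | in 0 | out 1 | ==
  [8] u=2 | in ⊤ | out ⊤ | prev 0 | push {0,4,5}
  [9] u=1 | in ⊤ | out ⊤ | prev ⊥ | push {2,3}
  [10] u=0 | in ⊤ | out ⊤ | prev 1 | push {}
  [11] u=4 | in ⊤ | out ⊤ | prev 0 | push {}
  [12] u=5 | in ⊤ | out ⊤ | ==
  [13] u=2 | in ⊤ | out ⊤ | ==
  [14] u=3 | in ⊤ | out ⊤ | ==

Converged values:
  [0] ⊤
  [1] ⊤
  [2] ⊤
  [3] ⊤
  [4] ⊤
  [5] ⊤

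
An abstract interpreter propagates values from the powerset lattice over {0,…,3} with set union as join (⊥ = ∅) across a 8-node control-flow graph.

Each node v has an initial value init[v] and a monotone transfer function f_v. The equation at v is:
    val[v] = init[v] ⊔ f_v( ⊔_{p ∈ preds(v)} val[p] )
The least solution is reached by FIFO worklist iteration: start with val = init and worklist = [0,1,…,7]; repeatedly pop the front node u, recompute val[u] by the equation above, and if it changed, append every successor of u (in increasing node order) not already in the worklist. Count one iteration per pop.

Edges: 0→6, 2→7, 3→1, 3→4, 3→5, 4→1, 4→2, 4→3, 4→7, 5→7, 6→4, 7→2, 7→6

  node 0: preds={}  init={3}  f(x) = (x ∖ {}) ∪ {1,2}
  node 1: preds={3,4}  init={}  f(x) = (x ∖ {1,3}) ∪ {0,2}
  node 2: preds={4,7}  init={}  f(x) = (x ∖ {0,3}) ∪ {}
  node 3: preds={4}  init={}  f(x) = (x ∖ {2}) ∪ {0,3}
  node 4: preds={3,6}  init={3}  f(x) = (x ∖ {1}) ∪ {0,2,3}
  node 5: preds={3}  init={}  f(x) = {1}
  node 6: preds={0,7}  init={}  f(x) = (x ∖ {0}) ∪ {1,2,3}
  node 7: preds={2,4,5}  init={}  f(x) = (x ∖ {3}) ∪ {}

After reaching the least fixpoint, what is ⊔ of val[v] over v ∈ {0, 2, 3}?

Trace (14 dequeues):
  [1] u=0 | in {} | out {1,2,3} | prev {3} | push {}
  [2] u=1 | in {3} | out {0,2} | prev {} | push {}
  [3] u=2 | in {3} | out {} | ==
  [4] u=3 | in {3} | out {0,3} | prev {} | push {1}
  [5] u=4 | in {0,3} | out {0,2,3} | prev {3} | push {2,3}
  [6] u=5 | in {0,3} | out {1} | prev {} | push {}
  [7] u=6 | in {1,2,3} | out {1,2,3} | prev {} | push {4}
  [8] u=7 | in {0,1,2,3} | out {0,1,2} | prev {} | push {6}
  [9] u=1 | in {0,2,3} | out {0,2} | ==
  [10] u=2 | in {0,1,2,3} | out {1,2} | prev {} | push {7}
  [11] u=3 | in {0,2,3} | out {0,3} | ==
  [12] u=4 | in {0,1,2,3} | out {0,2,3} | ==
  [13] u=6 | in {0,1,2,3} | out {1,2,3} | ==
  [14] u=7 | in {0,1,2,3} | out {0,1,2} | ==

Converged values:
  [0] {1,2,3}
  [1] {0,2}
  [2] {1,2}
  [3] {0,3}
  [4] {0,2,3}
  [5] {1}
  [6] {1,2,3}
  [7] {0,1,2}

{0,1,2,3}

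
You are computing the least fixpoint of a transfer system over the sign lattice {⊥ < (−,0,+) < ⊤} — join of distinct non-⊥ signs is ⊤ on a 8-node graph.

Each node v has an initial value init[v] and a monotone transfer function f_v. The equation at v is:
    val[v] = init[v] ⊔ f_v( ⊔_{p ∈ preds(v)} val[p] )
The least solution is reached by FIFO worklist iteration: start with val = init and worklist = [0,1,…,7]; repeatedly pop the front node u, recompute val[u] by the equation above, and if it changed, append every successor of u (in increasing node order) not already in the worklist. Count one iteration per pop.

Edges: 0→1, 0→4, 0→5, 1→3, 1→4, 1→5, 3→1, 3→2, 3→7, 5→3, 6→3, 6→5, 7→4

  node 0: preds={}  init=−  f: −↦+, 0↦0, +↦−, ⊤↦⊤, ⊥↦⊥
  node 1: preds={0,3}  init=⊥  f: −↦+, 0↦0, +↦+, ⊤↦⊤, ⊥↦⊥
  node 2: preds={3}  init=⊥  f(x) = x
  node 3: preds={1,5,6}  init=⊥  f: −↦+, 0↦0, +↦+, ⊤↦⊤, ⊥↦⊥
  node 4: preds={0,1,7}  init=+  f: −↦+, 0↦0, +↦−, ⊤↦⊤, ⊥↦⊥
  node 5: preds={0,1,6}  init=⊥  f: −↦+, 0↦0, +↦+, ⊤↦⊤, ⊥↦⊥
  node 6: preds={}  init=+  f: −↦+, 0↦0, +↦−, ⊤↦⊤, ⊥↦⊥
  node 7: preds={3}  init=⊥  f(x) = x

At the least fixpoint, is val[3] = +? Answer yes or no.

no

Worklist (17 pops):
  #1 pop 0: in=⊥ → − (no change)
  #2 pop 1: in=− → + (was ⊥); enqueue []
  #3 pop 2: in=⊥ → ⊥ (no change)
  #4 pop 3: in=+ → + (was ⊥); enqueue [1,2]
  #5 pop 4: in=⊤ → ⊤ (was +); enqueue []
  #6 pop 5: in=⊤ → ⊤ (was ⊥); enqueue [3]
  #7 pop 6: in=⊥ → + (no change)
  #8 pop 7: in=+ → + (was ⊥); enqueue [4]
  #9 pop 1: in=⊤ → ⊤ (was +); enqueue [5]
  #10 pop 2: in=+ → + (was ⊥); enqueue []
  #11 pop 3: in=⊤ → ⊤ (was +); enqueue [1,2,7]
  #12 pop 4: in=⊤ → ⊤ (no change)
  #13 pop 5: in=⊤ → ⊤ (no change)
  #14 pop 1: in=⊤ → ⊤ (no change)
  #15 pop 2: in=⊤ → ⊤ (was +); enqueue []
  #16 pop 7: in=⊤ → ⊤ (was +); enqueue [4]
  #17 pop 4: in=⊤ → ⊤ (no change)

Fixpoint:
  val[0] = −
  val[1] = ⊤
  val[2] = ⊤
  val[3] = ⊤
  val[4] = ⊤
  val[5] = ⊤
  val[6] = +
  val[7] = ⊤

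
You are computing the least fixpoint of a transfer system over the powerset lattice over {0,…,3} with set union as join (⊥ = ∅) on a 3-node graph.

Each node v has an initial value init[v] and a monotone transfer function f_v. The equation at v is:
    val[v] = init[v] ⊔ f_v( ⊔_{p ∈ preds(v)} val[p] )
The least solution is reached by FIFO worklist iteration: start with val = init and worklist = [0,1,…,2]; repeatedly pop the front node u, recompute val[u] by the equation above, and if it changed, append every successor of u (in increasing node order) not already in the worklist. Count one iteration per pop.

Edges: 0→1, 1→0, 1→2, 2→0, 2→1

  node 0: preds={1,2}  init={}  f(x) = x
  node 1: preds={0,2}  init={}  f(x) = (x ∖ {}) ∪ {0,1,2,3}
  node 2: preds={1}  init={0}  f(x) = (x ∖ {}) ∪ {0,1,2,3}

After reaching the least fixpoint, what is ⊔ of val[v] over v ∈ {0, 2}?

Worklist (5 pops):
  #1 pop 0: in={0} → {0} (was {}); enqueue []
  #2 pop 1: in={0} → {0,1,2,3} (was {}); enqueue [0]
  #3 pop 2: in={0,1,2,3} → {0,1,2,3} (was {0}); enqueue [1]
  #4 pop 0: in={0,1,2,3} → {0,1,2,3} (was {0}); enqueue []
  #5 pop 1: in={0,1,2,3} → {0,1,2,3} (no change)

Fixpoint:
  val[0] = {0,1,2,3}
  val[1] = {0,1,2,3}
  val[2] = {0,1,2,3}

{0,1,2,3}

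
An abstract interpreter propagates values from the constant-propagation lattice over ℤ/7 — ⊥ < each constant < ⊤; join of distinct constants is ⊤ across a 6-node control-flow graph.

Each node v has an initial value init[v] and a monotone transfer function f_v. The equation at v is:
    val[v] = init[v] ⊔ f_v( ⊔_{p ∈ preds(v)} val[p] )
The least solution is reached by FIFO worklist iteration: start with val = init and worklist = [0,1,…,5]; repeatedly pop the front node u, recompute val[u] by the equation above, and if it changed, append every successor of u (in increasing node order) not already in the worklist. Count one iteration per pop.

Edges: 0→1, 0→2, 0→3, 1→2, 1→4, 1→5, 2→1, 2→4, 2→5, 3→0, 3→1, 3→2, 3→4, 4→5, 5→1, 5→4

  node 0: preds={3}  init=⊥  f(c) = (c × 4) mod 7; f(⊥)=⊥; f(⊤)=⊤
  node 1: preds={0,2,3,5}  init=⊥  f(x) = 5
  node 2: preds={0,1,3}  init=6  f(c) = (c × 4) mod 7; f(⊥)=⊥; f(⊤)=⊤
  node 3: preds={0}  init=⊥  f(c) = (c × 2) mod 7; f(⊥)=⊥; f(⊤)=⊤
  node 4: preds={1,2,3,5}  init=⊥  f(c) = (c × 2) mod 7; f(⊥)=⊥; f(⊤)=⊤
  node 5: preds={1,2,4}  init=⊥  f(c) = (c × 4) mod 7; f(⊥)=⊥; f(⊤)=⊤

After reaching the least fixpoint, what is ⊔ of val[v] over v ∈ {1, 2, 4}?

Iteration log — 8 steps:
  step 1. node 0  ⊔preds=⊥  new=⊥  stable
  step 2. node 1  ⊔preds=6  new=5  old=⊥  +wl: 
  step 3. node 2  ⊔preds=5  new=6  stable
  step 4. node 3  ⊔preds=⊥  new=⊥  stable
  step 5. node 4  ⊔preds=⊤  new=⊤  old=⊥  +wl: 
  step 6. node 5  ⊔preds=⊤  new=⊤  old=⊥  +wl: 1,4
  step 7. node 1  ⊔preds=⊤  new=5  stable
  step 8. node 4  ⊔preds=⊤  new=⊤  stable

Least fixpoint reached:
  node 0: ⊥
  node 1: 5
  node 2: 6
  node 3: ⊥
  node 4: ⊤
  node 5: ⊤

⊤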